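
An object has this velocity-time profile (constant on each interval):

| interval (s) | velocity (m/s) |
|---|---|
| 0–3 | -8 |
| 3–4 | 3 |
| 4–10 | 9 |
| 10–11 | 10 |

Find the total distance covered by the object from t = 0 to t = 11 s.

Total distance travelled is ∫|v| dt — sum the magnitudes of each area piece.
0–3 s: |-8| × 3 = 24 m
3–4 s: |3| × 1 = 3 m
4–10 s: |9| × 6 = 54 m
10–11 s: |10| × 1 = 10 m
Total distance = 91 m

91 m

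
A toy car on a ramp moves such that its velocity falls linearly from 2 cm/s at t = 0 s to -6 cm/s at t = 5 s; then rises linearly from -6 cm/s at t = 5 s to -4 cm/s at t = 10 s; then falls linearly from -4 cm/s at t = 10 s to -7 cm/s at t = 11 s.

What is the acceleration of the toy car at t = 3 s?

-1.6 cm/s²

Acceleration is the slope of the v-t graph on 0–5 s: (-6 − 2)/(5 − 0) = -1.6 cm/s².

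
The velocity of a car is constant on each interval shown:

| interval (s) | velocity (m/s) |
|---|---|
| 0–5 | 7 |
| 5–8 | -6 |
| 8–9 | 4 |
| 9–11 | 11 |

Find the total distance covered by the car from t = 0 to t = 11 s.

79 m

Distance (not displacement) is the total path length: add the absolute areas under v-t.
0–5 s: |7| × 5 = 35 m
5–8 s: |-6| × 3 = 18 m
8–9 s: |4| × 1 = 4 m
9–11 s: |11| × 2 = 22 m
Total distance = 79 m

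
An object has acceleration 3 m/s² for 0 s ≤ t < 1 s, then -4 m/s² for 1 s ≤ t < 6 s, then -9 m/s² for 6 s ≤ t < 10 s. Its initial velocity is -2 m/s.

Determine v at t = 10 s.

Δv equals the area under the a-t graph; then v = v₀ + Δv.
0–1 s: 3 × 1 = 3 m/s
1–6 s: -4 × 5 = -20 m/s
6–10 s: -9 × 4 = -36 m/s
Δv = -53 m/s, so v(10) = -2 + (-53) = -55 m/s.

-55 m/s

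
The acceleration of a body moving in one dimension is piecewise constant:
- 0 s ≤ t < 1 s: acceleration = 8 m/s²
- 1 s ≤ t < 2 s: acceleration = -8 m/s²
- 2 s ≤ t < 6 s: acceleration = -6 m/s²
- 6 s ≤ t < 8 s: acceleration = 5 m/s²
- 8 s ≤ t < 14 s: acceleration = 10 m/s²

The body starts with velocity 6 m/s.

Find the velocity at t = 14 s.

Δv equals the area under the a-t graph; then v = v₀ + Δv.
0–1 s: 8 × 1 = 8 m/s
1–2 s: -8 × 1 = -8 m/s
2–6 s: -6 × 4 = -24 m/s
6–8 s: 5 × 2 = 10 m/s
8–14 s: 10 × 6 = 60 m/s
Δv = 46 m/s, so v(14) = 6 + (46) = 52 m/s.

52 m/s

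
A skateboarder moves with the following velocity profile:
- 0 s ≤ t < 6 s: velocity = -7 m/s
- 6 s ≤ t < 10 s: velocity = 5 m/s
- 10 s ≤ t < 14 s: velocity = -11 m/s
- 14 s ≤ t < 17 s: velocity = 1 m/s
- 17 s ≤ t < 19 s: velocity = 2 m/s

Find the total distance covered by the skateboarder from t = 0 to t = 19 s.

113 m

Total distance travelled is ∫|v| dt — sum the magnitudes of each area piece.
0–6 s: |-7| × 6 = 42 m
6–10 s: |5| × 4 = 20 m
10–14 s: |-11| × 4 = 44 m
14–17 s: |1| × 3 = 3 m
17–19 s: |2| × 2 = 4 m
Total distance = 113 m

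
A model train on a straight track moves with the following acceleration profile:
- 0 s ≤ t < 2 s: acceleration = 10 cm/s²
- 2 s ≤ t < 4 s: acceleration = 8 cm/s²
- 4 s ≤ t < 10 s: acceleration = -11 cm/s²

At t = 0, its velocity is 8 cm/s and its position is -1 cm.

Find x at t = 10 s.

173 cm

On each constant-a segment, Δv = aΔt and Δx = v₀Δt + ½aΔt²; chain segment to segment.
0–2 s: v starts 8 cm/s; Δx = 8·2 + ½·10·2² = 36 cm; v ends 28 cm/s.
2–4 s: v starts 28 cm/s; Δx = 28·2 + ½·8·2² = 72 cm; v ends 44 cm/s.
4–10 s: v starts 44 cm/s; Δx = 44·6 + ½·-11·6² = 66 cm; v ends -22 cm/s.
x(10) = -1 + Σ Δx = 173 cm.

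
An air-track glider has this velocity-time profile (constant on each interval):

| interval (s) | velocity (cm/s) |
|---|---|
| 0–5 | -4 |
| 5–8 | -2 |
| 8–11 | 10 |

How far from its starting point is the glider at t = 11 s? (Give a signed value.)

4 cm

Net displacement equals the area under the velocity-time graph (areas below the axis count negative).
0–5 s: -4 × 5 = -20 cm
5–8 s: -2 × 3 = -6 cm
8–11 s: 10 × 3 = 30 cm
Net displacement = 4 cm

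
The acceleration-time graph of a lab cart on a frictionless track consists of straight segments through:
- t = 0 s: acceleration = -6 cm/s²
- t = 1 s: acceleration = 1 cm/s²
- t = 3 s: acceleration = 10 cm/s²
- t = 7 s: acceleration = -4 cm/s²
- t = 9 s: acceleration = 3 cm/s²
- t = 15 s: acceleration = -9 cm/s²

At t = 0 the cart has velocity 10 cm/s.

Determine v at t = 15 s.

11.5 cm/s

Δv equals the area under the a-t graph; then v = v₀ + Δv.
0–1 s: ½(-6 + 1)(1) = -2.5 cm/s
1–3 s: ½(1 + 10)(2) = 11 cm/s
3–7 s: ½(10 + -4)(4) = 12 cm/s
7–9 s: ½(-4 + 3)(2) = -1 cm/s
9–15 s: ½(3 + -9)(6) = -18 cm/s
Δv = 1.5 cm/s, so v(15) = 10 + (1.5) = 11.5 cm/s.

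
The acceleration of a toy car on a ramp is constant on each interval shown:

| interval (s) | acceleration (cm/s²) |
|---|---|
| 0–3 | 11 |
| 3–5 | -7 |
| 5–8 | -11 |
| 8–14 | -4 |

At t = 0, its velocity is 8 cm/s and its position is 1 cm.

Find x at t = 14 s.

66 cm

On each constant-a segment, Δv = aΔt and Δx = v₀Δt + ½aΔt²; chain segment to segment.
0–3 s: v starts 8 cm/s; Δx = 8·3 + ½·11·3² = 73.5 cm; v ends 41 cm/s.
3–5 s: v starts 41 cm/s; Δx = 41·2 + ½·-7·2² = 68 cm; v ends 27 cm/s.
5–8 s: v starts 27 cm/s; Δx = 27·3 + ½·-11·3² = 31.5 cm; v ends -6 cm/s.
8–14 s: v starts -6 cm/s; Δx = -6·6 + ½·-4·6² = -108 cm; v ends -30 cm/s.
x(14) = 1 + Σ Δx = 66 cm.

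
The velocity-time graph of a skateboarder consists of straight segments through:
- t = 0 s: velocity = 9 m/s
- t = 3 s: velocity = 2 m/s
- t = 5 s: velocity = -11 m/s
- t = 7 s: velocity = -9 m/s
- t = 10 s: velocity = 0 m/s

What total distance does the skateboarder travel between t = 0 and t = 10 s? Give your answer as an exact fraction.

Total distance travelled is ∫|v| dt — sum the magnitudes of each area piece.
0–3 s: |½(9 + 2)(3)| = 16.5 m
3–5 s: v = 0 at t = 43/13 s; triangle areas 4/13 + 121/13 = 125/13 m
5–7 s: |½(-11 + -9)(2)| = 20 m
7–10 s: |½(-9 + 0)(3)| = 13.5 m
Total distance = 775/13 m

775/13 m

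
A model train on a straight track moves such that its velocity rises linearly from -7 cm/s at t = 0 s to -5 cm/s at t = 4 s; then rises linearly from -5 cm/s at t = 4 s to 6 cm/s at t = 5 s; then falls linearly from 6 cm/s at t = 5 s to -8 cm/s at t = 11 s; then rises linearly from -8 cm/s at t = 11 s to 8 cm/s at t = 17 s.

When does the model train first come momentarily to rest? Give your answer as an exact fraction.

v changes sign on 4–5 s (from -5 to 6); the graph is linear there, so v = 0 at t = 4 + (5)·(5 − 4)/(6 − -5) = 49/11 s.

t = 49/11 s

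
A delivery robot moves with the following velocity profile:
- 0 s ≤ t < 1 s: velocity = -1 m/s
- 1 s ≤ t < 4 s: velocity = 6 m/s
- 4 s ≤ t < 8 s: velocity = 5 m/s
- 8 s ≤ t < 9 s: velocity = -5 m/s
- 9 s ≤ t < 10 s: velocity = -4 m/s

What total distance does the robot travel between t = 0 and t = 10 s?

48 m

Distance (not displacement) is the total path length: add the absolute areas under v-t.
0–1 s: |-1| × 1 = 1 m
1–4 s: |6| × 3 = 18 m
4–8 s: |5| × 4 = 20 m
8–9 s: |-5| × 1 = 5 m
9–10 s: |-4| × 1 = 4 m
Total distance = 48 m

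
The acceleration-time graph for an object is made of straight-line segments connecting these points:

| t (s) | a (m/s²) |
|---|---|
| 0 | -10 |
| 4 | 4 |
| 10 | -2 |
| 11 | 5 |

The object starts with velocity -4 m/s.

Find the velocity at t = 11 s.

-8.5 m/s

Δv equals the area under the a-t graph; then v = v₀ + Δv.
0–4 s: ½(-10 + 4)(4) = -12 m/s
4–10 s: ½(4 + -2)(6) = 6 m/s
10–11 s: ½(-2 + 5)(1) = 1.5 m/s
Δv = -4.5 m/s, so v(11) = -4 + (-4.5) = -8.5 m/s.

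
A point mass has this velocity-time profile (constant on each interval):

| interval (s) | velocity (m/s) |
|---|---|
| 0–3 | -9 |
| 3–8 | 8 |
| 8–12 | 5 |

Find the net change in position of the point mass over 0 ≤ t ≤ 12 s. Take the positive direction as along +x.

Net displacement equals the area under the velocity-time graph (areas below the axis count negative).
0–3 s: -9 × 3 = -27 m
3–8 s: 8 × 5 = 40 m
8–12 s: 5 × 4 = 20 m
Net displacement = 33 m

33 m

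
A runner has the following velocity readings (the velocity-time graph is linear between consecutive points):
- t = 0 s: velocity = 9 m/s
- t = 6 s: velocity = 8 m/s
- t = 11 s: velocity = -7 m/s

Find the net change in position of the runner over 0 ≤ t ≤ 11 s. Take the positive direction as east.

53.5 m

Displacement is the signed area under the v-t curve.
0–6 s: ½(9 + 8)(6) = 51 m
6–11 s: ½(8 + -7)(5) = 2.5 m
Net displacement = 53.5 m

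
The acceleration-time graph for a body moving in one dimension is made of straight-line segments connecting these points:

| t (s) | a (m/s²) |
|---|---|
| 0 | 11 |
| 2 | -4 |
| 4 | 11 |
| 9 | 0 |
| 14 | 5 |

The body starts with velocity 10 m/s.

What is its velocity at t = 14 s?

64 m/s

Δv equals the area under the a-t graph; then v = v₀ + Δv.
0–2 s: ½(11 + -4)(2) = 7 m/s
2–4 s: ½(-4 + 11)(2) = 7 m/s
4–9 s: ½(11 + 0)(5) = 27.5 m/s
9–14 s: ½(0 + 5)(5) = 12.5 m/s
Δv = 54 m/s, so v(14) = 10 + (54) = 64 m/s.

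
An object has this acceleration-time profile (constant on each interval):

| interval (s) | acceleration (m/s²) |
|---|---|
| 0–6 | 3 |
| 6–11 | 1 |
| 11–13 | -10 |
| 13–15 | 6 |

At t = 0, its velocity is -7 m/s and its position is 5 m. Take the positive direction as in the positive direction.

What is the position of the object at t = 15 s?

On each constant-a segment, Δv = aΔt and Δx = v₀Δt + ½aΔt²; chain segment to segment.
0–6 s: v starts -7 m/s; Δx = -7·6 + ½·3·6² = 12 m; v ends 11 m/s.
6–11 s: v starts 11 m/s; Δx = 11·5 + ½·1·5² = 67.5 m; v ends 16 m/s.
11–13 s: v starts 16 m/s; Δx = 16·2 + ½·-10·2² = 12 m; v ends -4 m/s.
13–15 s: v starts -4 m/s; Δx = -4·2 + ½·6·2² = 4 m; v ends 8 m/s.
x(15) = 5 + Σ Δx = 100.5 m.

100.5 m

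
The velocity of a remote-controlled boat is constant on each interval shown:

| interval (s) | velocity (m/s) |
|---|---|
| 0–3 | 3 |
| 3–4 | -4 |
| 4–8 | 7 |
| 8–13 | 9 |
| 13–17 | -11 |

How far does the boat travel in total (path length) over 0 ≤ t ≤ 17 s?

130 m

Total distance travelled is ∫|v| dt — sum the magnitudes of each area piece.
0–3 s: |3| × 3 = 9 m
3–4 s: |-4| × 1 = 4 m
4–8 s: |7| × 4 = 28 m
8–13 s: |9| × 5 = 45 m
13–17 s: |-11| × 4 = 44 m
Total distance = 130 m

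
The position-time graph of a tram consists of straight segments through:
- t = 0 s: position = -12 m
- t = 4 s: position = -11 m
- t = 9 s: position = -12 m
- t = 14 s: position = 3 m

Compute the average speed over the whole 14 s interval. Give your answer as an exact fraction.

Average speed = (total path length)/(elapsed time); on a piecewise-linear x-t graph the path length is Σ|Δx|.
0–4 s: |Δx| = |-11 − -12| = 1 m
4–9 s: |Δx| = |-12 − -11| = 1 m
9–14 s: |Δx| = |3 − -12| = 15 m
Total path = 17 m; average speed = 17/14 = 17/14 m/s.

17/14 m/s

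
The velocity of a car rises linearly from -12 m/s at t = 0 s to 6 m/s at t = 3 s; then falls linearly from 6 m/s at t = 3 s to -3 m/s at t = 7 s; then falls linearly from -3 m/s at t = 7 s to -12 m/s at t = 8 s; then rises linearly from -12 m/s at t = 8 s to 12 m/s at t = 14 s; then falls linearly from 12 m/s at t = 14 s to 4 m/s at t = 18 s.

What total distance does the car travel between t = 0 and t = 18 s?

Total distance travelled is ∫|v| dt — sum the magnitudes of each area piece.
0–3 s: v = 0 at t = 2 s; triangle areas 12 + 3 = 15 m
3–7 s: v = 0 at t = 17/3 s; triangle areas 8 + 2 = 10 m
7–8 s: |½(-3 + -12)(1)| = 7.5 m
8–14 s: v = 0 at t = 11 s; triangle areas 18 + 18 = 36 m
14–18 s: |½(12 + 4)(4)| = 32 m
Total distance = 100.5 m

100.5 m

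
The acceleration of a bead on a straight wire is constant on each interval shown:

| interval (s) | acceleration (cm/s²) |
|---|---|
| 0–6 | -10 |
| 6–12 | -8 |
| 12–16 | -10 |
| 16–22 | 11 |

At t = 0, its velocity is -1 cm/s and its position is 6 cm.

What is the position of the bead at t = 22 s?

On each constant-a segment, Δv = aΔt and Δx = v₀Δt + ½aΔt²; chain segment to segment.
0–6 s: v starts -1 cm/s; Δx = -1·6 + ½·-10·6² = -186 cm; v ends -61 cm/s.
6–12 s: v starts -61 cm/s; Δx = -61·6 + ½·-8·6² = -510 cm; v ends -109 cm/s.
12–16 s: v starts -109 cm/s; Δx = -109·4 + ½·-10·4² = -516 cm; v ends -149 cm/s.
16–22 s: v starts -149 cm/s; Δx = -149·6 + ½·11·6² = -696 cm; v ends -83 cm/s.
x(22) = 6 + Σ Δx = -1902 cm.

-1902 cm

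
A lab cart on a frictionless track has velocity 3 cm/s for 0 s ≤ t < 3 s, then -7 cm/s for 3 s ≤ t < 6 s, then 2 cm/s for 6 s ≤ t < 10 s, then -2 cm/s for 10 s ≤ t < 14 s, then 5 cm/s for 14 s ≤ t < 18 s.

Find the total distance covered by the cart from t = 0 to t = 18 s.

66 cm

Total distance travelled is ∫|v| dt — sum the magnitudes of each area piece.
0–3 s: |3| × 3 = 9 cm
3–6 s: |-7| × 3 = 21 cm
6–10 s: |2| × 4 = 8 cm
10–14 s: |-2| × 4 = 8 cm
14–18 s: |5| × 4 = 20 cm
Total distance = 66 cm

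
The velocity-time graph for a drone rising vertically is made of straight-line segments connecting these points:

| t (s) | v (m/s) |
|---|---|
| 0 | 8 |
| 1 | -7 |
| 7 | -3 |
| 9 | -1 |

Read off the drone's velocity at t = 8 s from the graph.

-2 m/s

On 7–9 s the graph is linear from -3 to -1 m/s: v(8) = -3 + (-1 − -3)·(8 − 7)/(9 − 7) = -2 m/s.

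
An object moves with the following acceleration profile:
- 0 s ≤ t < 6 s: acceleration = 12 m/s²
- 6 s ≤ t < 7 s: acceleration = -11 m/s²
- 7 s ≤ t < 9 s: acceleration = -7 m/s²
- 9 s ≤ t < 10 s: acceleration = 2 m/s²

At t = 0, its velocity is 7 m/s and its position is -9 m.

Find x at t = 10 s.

On each constant-a segment, Δv = aΔt and Δx = v₀Δt + ½aΔt²; chain segment to segment.
0–6 s: v starts 7 m/s; Δx = 7·6 + ½·12·6² = 258 m; v ends 79 m/s.
6–7 s: v starts 79 m/s; Δx = 79·1 + ½·-11·1² = 73.5 m; v ends 68 m/s.
7–9 s: v starts 68 m/s; Δx = 68·2 + ½·-7·2² = 122 m; v ends 54 m/s.
9–10 s: v starts 54 m/s; Δx = 54·1 + ½·2·1² = 55 m; v ends 56 m/s.
x(10) = -9 + Σ Δx = 499.5 m.

499.5 m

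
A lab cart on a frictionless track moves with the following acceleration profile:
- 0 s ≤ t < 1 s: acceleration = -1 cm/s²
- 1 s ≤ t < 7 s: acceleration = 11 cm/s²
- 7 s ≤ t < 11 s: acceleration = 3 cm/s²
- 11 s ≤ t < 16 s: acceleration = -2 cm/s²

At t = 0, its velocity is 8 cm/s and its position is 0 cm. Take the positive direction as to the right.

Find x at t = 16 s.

On each constant-a segment, Δv = aΔt and Δx = v₀Δt + ½aΔt²; chain segment to segment.
0–1 s: v starts 8 cm/s; Δx = 8·1 + ½·-1·1² = 7.5 cm; v ends 7 cm/s.
1–7 s: v starts 7 cm/s; Δx = 7·6 + ½·11·6² = 240 cm; v ends 73 cm/s.
7–11 s: v starts 73 cm/s; Δx = 73·4 + ½·3·4² = 316 cm; v ends 85 cm/s.
11–16 s: v starts 85 cm/s; Δx = 85·5 + ½·-2·5² = 400 cm; v ends 75 cm/s.
x(16) = 0 + Σ Δx = 963.5 cm.

963.5 cm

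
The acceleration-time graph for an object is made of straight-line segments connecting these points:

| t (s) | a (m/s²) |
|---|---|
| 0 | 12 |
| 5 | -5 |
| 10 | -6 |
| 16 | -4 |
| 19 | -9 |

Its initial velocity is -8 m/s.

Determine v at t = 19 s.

Δv equals the area under the a-t graph; then v = v₀ + Δv.
0–5 s: ½(12 + -5)(5) = 17.5 m/s
5–10 s: ½(-5 + -6)(5) = -27.5 m/s
10–16 s: ½(-6 + -4)(6) = -30 m/s
16–19 s: ½(-4 + -9)(3) = -19.5 m/s
Δv = -59.5 m/s, so v(19) = -8 + (-59.5) = -67.5 m/s.

-67.5 m/s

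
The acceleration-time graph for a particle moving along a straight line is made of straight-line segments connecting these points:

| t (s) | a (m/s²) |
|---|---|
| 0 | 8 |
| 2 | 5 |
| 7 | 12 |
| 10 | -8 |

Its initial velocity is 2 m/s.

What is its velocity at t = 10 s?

Δv equals the area under the a-t graph; then v = v₀ + Δv.
0–2 s: ½(8 + 5)(2) = 13 m/s
2–7 s: ½(5 + 12)(5) = 42.5 m/s
7–10 s: ½(12 + -8)(3) = 6 m/s
Δv = 61.5 m/s, so v(10) = 2 + (61.5) = 63.5 m/s.

63.5 m/s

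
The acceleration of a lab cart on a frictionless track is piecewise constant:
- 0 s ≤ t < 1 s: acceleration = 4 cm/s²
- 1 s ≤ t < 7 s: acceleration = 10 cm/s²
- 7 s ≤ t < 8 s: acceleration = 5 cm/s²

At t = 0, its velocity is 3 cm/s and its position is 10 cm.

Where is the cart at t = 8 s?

On each constant-a segment, Δv = aΔt and Δx = v₀Δt + ½aΔt²; chain segment to segment.
0–1 s: v starts 3 cm/s; Δx = 3·1 + ½·4·1² = 5 cm; v ends 7 cm/s.
1–7 s: v starts 7 cm/s; Δx = 7·6 + ½·10·6² = 222 cm; v ends 67 cm/s.
7–8 s: v starts 67 cm/s; Δx = 67·1 + ½·5·1² = 69.5 cm; v ends 72 cm/s.
x(8) = 10 + Σ Δx = 306.5 cm.

306.5 cm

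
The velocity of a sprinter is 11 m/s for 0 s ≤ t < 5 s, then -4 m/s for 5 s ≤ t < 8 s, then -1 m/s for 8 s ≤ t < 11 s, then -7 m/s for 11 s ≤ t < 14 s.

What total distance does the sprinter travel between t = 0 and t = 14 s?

91 m

Distance (not displacement) is the total path length: add the absolute areas under v-t.
0–5 s: |11| × 5 = 55 m
5–8 s: |-4| × 3 = 12 m
8–11 s: |-1| × 3 = 3 m
11–14 s: |-7| × 3 = 21 m
Total distance = 91 m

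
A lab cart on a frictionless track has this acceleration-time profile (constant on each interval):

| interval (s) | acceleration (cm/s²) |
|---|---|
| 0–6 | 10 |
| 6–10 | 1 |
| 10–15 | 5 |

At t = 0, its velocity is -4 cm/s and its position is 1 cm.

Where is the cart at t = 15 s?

751.5 cm

On each constant-a segment, Δv = aΔt and Δx = v₀Δt + ½aΔt²; chain segment to segment.
0–6 s: v starts -4 cm/s; Δx = -4·6 + ½·10·6² = 156 cm; v ends 56 cm/s.
6–10 s: v starts 56 cm/s; Δx = 56·4 + ½·1·4² = 232 cm; v ends 60 cm/s.
10–15 s: v starts 60 cm/s; Δx = 60·5 + ½·5·5² = 362.5 cm; v ends 85 cm/s.
x(15) = 1 + Σ Δx = 751.5 cm.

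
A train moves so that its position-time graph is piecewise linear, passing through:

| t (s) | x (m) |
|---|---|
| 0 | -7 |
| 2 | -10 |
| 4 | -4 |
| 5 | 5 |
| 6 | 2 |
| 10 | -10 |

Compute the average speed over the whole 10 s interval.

Average speed = (total path length)/(elapsed time); on a piecewise-linear x-t graph the path length is Σ|Δx|.
0–2 s: |Δx| = |-10 − -7| = 3 m
2–4 s: |Δx| = |-4 − -10| = 6 m
4–5 s: |Δx| = |5 − -4| = 9 m
5–6 s: |Δx| = |2 − 5| = 3 m
6–10 s: |Δx| = |-10 − 2| = 12 m
Total path = 33 m; average speed = 33/10 = 3.3 m/s.

3.3 m/s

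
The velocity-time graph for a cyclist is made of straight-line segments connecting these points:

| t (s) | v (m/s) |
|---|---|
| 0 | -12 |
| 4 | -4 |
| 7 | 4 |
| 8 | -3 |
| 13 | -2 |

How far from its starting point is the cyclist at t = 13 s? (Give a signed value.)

-44 m

Displacement is the signed area under the v-t curve.
0–4 s: ½(-12 + -4)(4) = -32 m
4–7 s: ½(-4 + 4)(3) = 0 m
7–8 s: ½(4 + -3)(1) = 0.5 m
8–13 s: ½(-3 + -2)(5) = -12.5 m
Net displacement = -44 m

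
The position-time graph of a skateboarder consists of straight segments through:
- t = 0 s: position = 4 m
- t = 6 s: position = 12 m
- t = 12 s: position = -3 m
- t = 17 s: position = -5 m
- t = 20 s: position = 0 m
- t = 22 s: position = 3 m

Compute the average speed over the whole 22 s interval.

1.5 m/s

Average speed = (total path length)/(elapsed time); on a piecewise-linear x-t graph the path length is Σ|Δx|.
0–6 s: |Δx| = |12 − 4| = 8 m
6–12 s: |Δx| = |-3 − 12| = 15 m
12–17 s: |Δx| = |-5 − -3| = 2 m
17–20 s: |Δx| = |0 − -5| = 5 m
20–22 s: |Δx| = |3 − 0| = 3 m
Total path = 33 m; average speed = 33/22 = 1.5 m/s.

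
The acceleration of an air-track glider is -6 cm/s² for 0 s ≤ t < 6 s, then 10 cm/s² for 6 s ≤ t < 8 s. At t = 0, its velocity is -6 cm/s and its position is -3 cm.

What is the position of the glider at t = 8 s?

On each constant-a segment, Δv = aΔt and Δx = v₀Δt + ½aΔt²; chain segment to segment.
0–6 s: v starts -6 cm/s; Δx = -6·6 + ½·-6·6² = -144 cm; v ends -42 cm/s.
6–8 s: v starts -42 cm/s; Δx = -42·2 + ½·10·2² = -64 cm; v ends -22 cm/s.
x(8) = -3 + Σ Δx = -211 cm.

-211 cm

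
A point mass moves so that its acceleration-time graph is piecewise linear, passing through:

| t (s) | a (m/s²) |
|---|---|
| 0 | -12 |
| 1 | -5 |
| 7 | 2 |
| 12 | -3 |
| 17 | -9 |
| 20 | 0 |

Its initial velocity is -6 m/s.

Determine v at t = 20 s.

Δv equals the area under the a-t graph; then v = v₀ + Δv.
0–1 s: ½(-12 + -5)(1) = -8.5 m/s
1–7 s: ½(-5 + 2)(6) = -9 m/s
7–12 s: ½(2 + -3)(5) = -2.5 m/s
12–17 s: ½(-3 + -9)(5) = -30 m/s
17–20 s: ½(-9 + 0)(3) = -13.5 m/s
Δv = -63.5 m/s, so v(20) = -6 + (-63.5) = -69.5 m/s.

-69.5 m/s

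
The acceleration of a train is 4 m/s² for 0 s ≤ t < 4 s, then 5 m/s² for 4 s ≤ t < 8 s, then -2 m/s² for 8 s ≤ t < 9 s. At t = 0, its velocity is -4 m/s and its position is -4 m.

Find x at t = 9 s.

On each constant-a segment, Δv = aΔt and Δx = v₀Δt + ½aΔt²; chain segment to segment.
0–4 s: v starts -4 m/s; Δx = -4·4 + ½·4·4² = 16 m; v ends 12 m/s.
4–8 s: v starts 12 m/s; Δx = 12·4 + ½·5·4² = 88 m; v ends 32 m/s.
8–9 s: v starts 32 m/s; Δx = 32·1 + ½·-2·1² = 31 m; v ends 30 m/s.
x(9) = -4 + Σ Δx = 131 m.

131 m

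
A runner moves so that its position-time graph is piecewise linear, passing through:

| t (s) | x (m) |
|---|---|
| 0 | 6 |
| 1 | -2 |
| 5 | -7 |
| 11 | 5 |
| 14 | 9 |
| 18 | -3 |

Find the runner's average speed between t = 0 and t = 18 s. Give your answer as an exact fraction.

Average speed = (total path length)/(elapsed time); on a piecewise-linear x-t graph the path length is Σ|Δx|.
0–1 s: |Δx| = |-2 − 6| = 8 m
1–5 s: |Δx| = |-7 − -2| = 5 m
5–11 s: |Δx| = |5 − -7| = 12 m
11–14 s: |Δx| = |9 − 5| = 4 m
14–18 s: |Δx| = |-3 − 9| = 12 m
Total path = 41 m; average speed = 41/18 = 41/18 m/s.

41/18 m/s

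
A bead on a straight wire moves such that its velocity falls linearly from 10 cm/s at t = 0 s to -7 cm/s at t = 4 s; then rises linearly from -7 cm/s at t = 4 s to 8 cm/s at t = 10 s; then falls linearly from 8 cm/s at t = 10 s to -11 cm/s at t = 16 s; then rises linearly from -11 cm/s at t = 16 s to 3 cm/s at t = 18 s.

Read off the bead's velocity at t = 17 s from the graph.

-4 cm/s

On 16–18 s the graph is linear from -11 to 3 cm/s: v(17) = -11 + (3 − -11)·(17 − 16)/(18 − 16) = -4 cm/s.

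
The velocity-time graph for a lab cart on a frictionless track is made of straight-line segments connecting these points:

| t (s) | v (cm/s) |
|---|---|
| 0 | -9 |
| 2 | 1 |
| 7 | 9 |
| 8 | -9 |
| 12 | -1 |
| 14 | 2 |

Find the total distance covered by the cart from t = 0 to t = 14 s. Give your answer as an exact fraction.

1781/30 cm

Total distance travelled is ∫|v| dt — sum the magnitudes of each area piece.
0–2 s: v = 0 at t = 1.8 s; triangle areas 8.1 + 0.1 = 8.2 cm
2–7 s: |½(1 + 9)(5)| = 25 cm
7–8 s: v = 0 at t = 7.5 s; triangle areas 2.25 + 2.25 = 4.5 cm
8–12 s: |½(-9 + -1)(4)| = 20 cm
12–14 s: v = 0 at t = 38/3 s; triangle areas 1/3 + 4/3 = 5/3 cm
Total distance = 1781/30 cm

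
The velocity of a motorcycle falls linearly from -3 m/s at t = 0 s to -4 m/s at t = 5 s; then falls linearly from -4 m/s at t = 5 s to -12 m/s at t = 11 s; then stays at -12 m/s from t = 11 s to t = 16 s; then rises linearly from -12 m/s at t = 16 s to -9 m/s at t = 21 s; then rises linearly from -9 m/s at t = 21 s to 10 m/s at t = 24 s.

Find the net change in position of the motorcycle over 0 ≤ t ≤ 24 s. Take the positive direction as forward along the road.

-176.5 m

Net displacement equals the area under the velocity-time graph (areas below the axis count negative).
0–5 s: ½(-3 + -4)(5) = -17.5 m
5–11 s: ½(-4 + -12)(6) = -48 m
11–16 s: -12 × 5 = -60 m
16–21 s: ½(-12 + -9)(5) = -52.5 m
21–24 s: ½(-9 + 10)(3) = 1.5 m
Net displacement = -176.5 m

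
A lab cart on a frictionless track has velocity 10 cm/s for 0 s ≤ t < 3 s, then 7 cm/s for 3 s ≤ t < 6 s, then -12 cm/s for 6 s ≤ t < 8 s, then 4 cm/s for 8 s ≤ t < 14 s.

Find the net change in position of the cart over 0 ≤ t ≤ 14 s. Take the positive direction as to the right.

Net displacement equals the area under the velocity-time graph (areas below the axis count negative).
0–3 s: 10 × 3 = 30 cm
3–6 s: 7 × 3 = 21 cm
6–8 s: -12 × 2 = -24 cm
8–14 s: 4 × 6 = 24 cm
Net displacement = 51 cm

51 cm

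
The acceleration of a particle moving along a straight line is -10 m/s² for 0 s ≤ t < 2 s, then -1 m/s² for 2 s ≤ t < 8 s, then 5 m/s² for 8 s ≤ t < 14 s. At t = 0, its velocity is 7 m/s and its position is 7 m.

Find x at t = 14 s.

-119 m

On each constant-a segment, Δv = aΔt and Δx = v₀Δt + ½aΔt²; chain segment to segment.
0–2 s: v starts 7 m/s; Δx = 7·2 + ½·-10·2² = -6 m; v ends -13 m/s.
2–8 s: v starts -13 m/s; Δx = -13·6 + ½·-1·6² = -96 m; v ends -19 m/s.
8–14 s: v starts -19 m/s; Δx = -19·6 + ½·5·6² = -24 m; v ends 11 m/s.
x(14) = 7 + Σ Δx = -119 m.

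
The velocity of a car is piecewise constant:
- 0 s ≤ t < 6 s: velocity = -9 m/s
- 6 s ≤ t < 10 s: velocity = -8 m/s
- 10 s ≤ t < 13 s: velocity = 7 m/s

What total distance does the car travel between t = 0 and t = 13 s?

107 m

Total distance travelled is ∫|v| dt — sum the magnitudes of each area piece.
0–6 s: |-9| × 6 = 54 m
6–10 s: |-8| × 4 = 32 m
10–13 s: |7| × 3 = 21 m
Total distance = 107 m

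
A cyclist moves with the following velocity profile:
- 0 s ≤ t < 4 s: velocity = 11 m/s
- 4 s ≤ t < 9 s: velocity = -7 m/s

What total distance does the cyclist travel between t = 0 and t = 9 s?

Distance (not displacement) is the total path length: add the absolute areas under v-t.
0–4 s: |11| × 4 = 44 m
4–9 s: |-7| × 5 = 35 m
Total distance = 79 m

79 m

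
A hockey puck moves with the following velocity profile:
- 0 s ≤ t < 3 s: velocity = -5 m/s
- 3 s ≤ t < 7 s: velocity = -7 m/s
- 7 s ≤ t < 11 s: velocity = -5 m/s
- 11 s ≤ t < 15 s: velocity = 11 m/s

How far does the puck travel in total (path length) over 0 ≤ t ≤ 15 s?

Total distance travelled is ∫|v| dt — sum the magnitudes of each area piece.
0–3 s: |-5| × 3 = 15 m
3–7 s: |-7| × 4 = 28 m
7–11 s: |-5| × 4 = 20 m
11–15 s: |11| × 4 = 44 m
Total distance = 107 m

107 m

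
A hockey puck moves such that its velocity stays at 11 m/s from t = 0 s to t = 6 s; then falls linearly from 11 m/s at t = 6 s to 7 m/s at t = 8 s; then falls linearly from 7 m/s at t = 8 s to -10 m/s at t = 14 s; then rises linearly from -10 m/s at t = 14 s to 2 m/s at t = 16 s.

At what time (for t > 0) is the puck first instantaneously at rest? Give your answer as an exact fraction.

v changes sign on 8–14 s (from 7 to -10); the graph is linear there, so v = 0 at t = 8 + (-7)·(14 − 8)/(-10 − 7) = 178/17 s.

t = 178/17 s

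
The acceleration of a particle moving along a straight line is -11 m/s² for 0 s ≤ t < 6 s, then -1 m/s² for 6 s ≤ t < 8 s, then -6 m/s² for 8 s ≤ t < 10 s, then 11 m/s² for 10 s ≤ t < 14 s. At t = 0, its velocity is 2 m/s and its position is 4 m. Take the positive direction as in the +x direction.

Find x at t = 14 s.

-680 m

On each constant-a segment, Δv = aΔt and Δx = v₀Δt + ½aΔt²; chain segment to segment.
0–6 s: v starts 2 m/s; Δx = 2·6 + ½·-11·6² = -186 m; v ends -64 m/s.
6–8 s: v starts -64 m/s; Δx = -64·2 + ½·-1·2² = -130 m; v ends -66 m/s.
8–10 s: v starts -66 m/s; Δx = -66·2 + ½·-6·2² = -144 m; v ends -78 m/s.
10–14 s: v starts -78 m/s; Δx = -78·4 + ½·11·4² = -224 m; v ends -34 m/s.
x(14) = 4 + Σ Δx = -680 m.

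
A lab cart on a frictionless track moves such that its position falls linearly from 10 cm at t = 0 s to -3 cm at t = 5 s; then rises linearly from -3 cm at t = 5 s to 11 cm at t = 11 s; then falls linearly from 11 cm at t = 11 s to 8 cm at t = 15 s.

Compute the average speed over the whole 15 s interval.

2 cm/s

Average speed = (total path length)/(elapsed time); on a piecewise-linear x-t graph the path length is Σ|Δx|.
0–5 s: |Δx| = |-3 − 10| = 13 cm
5–11 s: |Δx| = |11 − -3| = 14 cm
11–15 s: |Δx| = |8 − 11| = 3 cm
Total path = 30 cm; average speed = 30/15 = 2 cm/s.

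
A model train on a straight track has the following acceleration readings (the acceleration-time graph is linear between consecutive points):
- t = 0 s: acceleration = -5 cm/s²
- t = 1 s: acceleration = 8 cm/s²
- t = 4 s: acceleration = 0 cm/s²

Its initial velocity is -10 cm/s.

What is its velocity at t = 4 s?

Δv equals the area under the a-t graph; then v = v₀ + Δv.
0–1 s: ½(-5 + 8)(1) = 1.5 cm/s
1–4 s: ½(8 + 0)(3) = 12 cm/s
Δv = 13.5 cm/s, so v(4) = -10 + (13.5) = 3.5 cm/s.

3.5 cm/s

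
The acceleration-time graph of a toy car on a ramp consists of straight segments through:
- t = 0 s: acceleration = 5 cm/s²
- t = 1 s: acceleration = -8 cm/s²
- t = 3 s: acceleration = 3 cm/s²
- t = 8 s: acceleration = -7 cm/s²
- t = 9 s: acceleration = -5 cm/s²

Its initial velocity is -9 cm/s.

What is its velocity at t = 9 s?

Δv equals the area under the a-t graph; then v = v₀ + Δv.
0–1 s: ½(5 + -8)(1) = -1.5 cm/s
1–3 s: ½(-8 + 3)(2) = -5 cm/s
3–8 s: ½(3 + -7)(5) = -10 cm/s
8–9 s: ½(-7 + -5)(1) = -6 cm/s
Δv = -22.5 cm/s, so v(9) = -9 + (-22.5) = -31.5 cm/s.

-31.5 cm/s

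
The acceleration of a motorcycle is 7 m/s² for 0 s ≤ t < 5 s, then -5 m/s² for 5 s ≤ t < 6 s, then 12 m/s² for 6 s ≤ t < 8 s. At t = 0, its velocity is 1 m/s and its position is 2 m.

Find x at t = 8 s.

On each constant-a segment, Δv = aΔt and Δx = v₀Δt + ½aΔt²; chain segment to segment.
0–5 s: v starts 1 m/s; Δx = 1·5 + ½·7·5² = 92.5 m; v ends 36 m/s.
5–6 s: v starts 36 m/s; Δx = 36·1 + ½·-5·1² = 33.5 m; v ends 31 m/s.
6–8 s: v starts 31 m/s; Δx = 31·2 + ½·12·2² = 86 m; v ends 55 m/s.
x(8) = 2 + Σ Δx = 214 m.

214 m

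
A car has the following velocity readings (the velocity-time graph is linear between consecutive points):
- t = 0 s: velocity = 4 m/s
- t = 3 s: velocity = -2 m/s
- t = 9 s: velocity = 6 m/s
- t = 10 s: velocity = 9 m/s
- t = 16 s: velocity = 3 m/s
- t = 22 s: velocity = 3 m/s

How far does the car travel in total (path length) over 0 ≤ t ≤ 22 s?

81.5 m

Distance (not displacement) is the total path length: add the absolute areas under v-t.
0–3 s: v = 0 at t = 2 s; triangle areas 4 + 1 = 5 m
3–9 s: v = 0 at t = 4.5 s; triangle areas 1.5 + 13.5 = 15 m
9–10 s: |½(6 + 9)(1)| = 7.5 m
10–16 s: |½(9 + 3)(6)| = 36 m
16–22 s: |3| × 6 = 18 m
Total distance = 81.5 m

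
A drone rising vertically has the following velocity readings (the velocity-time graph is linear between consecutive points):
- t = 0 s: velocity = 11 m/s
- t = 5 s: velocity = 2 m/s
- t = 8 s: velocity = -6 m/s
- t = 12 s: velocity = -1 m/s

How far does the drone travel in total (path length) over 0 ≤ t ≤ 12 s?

Distance (not displacement) is the total path length: add the absolute areas under v-t.
0–5 s: |½(11 + 2)(5)| = 32.5 m
5–8 s: v = 0 at t = 5.75 s; triangle areas 0.75 + 6.75 = 7.5 m
8–12 s: |½(-6 + -1)(4)| = 14 m
Total distance = 54 m

54 m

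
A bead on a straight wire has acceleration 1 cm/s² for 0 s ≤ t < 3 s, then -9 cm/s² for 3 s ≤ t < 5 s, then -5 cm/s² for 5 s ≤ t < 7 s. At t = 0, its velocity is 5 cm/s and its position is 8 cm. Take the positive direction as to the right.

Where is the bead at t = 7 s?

On each constant-a segment, Δv = aΔt and Δx = v₀Δt + ½aΔt²; chain segment to segment.
0–3 s: v starts 5 cm/s; Δx = 5·3 + ½·1·3² = 19.5 cm; v ends 8 cm/s.
3–5 s: v starts 8 cm/s; Δx = 8·2 + ½·-9·2² = -2 cm; v ends -10 cm/s.
5–7 s: v starts -10 cm/s; Δx = -10·2 + ½·-5·2² = -30 cm; v ends -20 cm/s.
x(7) = 8 + Σ Δx = -4.5 cm.

-4.5 cm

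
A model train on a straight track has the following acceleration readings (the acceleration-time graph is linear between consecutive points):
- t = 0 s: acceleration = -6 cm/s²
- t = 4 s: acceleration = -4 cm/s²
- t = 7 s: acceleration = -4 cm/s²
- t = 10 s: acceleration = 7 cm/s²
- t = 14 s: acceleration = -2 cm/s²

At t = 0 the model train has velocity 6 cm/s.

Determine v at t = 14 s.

-11.5 cm/s

Δv equals the area under the a-t graph; then v = v₀ + Δv.
0–4 s: ½(-6 + -4)(4) = -20 cm/s
4–7 s: -4 × 3 = -12 cm/s
7–10 s: ½(-4 + 7)(3) = 4.5 cm/s
10–14 s: ½(7 + -2)(4) = 10 cm/s
Δv = -17.5 cm/s, so v(14) = 6 + (-17.5) = -11.5 cm/s.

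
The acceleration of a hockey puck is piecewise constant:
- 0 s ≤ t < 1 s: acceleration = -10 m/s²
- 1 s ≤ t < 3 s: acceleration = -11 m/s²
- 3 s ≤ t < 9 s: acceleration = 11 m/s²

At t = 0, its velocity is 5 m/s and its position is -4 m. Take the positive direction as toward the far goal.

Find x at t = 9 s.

0 m

On each constant-a segment, Δv = aΔt and Δx = v₀Δt + ½aΔt²; chain segment to segment.
0–1 s: v starts 5 m/s; Δx = 5·1 + ½·-10·1² = 0 m; v ends -5 m/s.
1–3 s: v starts -5 m/s; Δx = -5·2 + ½·-11·2² = -32 m; v ends -27 m/s.
3–9 s: v starts -27 m/s; Δx = -27·6 + ½·11·6² = 36 m; v ends 39 m/s.
x(9) = -4 + Σ Δx = 0 m.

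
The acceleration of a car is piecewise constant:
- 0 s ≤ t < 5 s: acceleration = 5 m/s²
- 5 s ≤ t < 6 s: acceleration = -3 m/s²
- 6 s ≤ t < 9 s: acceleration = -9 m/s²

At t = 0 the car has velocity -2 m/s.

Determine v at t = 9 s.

-7 m/s

Δv equals the area under the a-t graph; then v = v₀ + Δv.
0–5 s: 5 × 5 = 25 m/s
5–6 s: -3 × 1 = -3 m/s
6–9 s: -9 × 3 = -27 m/s
Δv = -5 m/s, so v(9) = -2 + (-5) = -7 m/s.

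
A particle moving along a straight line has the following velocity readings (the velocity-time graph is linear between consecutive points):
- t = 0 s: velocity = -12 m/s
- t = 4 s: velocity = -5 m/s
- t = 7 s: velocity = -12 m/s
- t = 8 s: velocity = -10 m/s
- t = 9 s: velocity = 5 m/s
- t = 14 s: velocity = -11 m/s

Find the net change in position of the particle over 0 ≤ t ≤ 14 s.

Displacement is the signed area under the v-t curve.
0–4 s: ½(-12 + -5)(4) = -34 m
4–7 s: ½(-5 + -12)(3) = -25.5 m
7–8 s: ½(-12 + -10)(1) = -11 m
8–9 s: ½(-10 + 5)(1) = -2.5 m
9–14 s: ½(5 + -11)(5) = -15 m
Net displacement = -88 m

-88 m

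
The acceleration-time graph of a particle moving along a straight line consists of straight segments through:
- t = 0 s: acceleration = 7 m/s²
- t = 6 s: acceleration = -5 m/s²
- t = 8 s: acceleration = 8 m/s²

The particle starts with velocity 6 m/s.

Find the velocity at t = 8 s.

Δv equals the area under the a-t graph; then v = v₀ + Δv.
0–6 s: ½(7 + -5)(6) = 6 m/s
6–8 s: ½(-5 + 8)(2) = 3 m/s
Δv = 9 m/s, so v(8) = 6 + (9) = 15 m/s.

15 m/s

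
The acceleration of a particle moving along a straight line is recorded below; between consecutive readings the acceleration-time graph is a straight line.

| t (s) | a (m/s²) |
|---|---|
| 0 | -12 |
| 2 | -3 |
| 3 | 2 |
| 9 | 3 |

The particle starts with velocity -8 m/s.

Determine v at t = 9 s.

Δv equals the area under the a-t graph; then v = v₀ + Δv.
0–2 s: ½(-12 + -3)(2) = -15 m/s
2–3 s: ½(-3 + 2)(1) = -0.5 m/s
3–9 s: ½(2 + 3)(6) = 15 m/s
Δv = -0.5 m/s, so v(9) = -8 + (-0.5) = -8.5 m/s.

-8.5 m/s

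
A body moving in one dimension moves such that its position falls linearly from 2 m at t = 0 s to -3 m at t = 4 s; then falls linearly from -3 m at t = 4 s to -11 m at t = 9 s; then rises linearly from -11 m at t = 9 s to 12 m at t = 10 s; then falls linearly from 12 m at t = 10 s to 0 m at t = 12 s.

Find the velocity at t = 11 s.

Velocity is the slope of the x-t graph on 10–12 s: (0 − 12)/(12 − 10) = -6 m/s.

-6 m/s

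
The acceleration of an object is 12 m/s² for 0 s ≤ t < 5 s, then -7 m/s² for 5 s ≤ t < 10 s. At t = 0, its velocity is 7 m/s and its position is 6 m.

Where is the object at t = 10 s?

On each constant-a segment, Δv = aΔt and Δx = v₀Δt + ½aΔt²; chain segment to segment.
0–5 s: v starts 7 m/s; Δx = 7·5 + ½·12·5² = 185 m; v ends 67 m/s.
5–10 s: v starts 67 m/s; Δx = 67·5 + ½·-7·5² = 247.5 m; v ends 32 m/s.
x(10) = 6 + Σ Δx = 438.5 m.

438.5 m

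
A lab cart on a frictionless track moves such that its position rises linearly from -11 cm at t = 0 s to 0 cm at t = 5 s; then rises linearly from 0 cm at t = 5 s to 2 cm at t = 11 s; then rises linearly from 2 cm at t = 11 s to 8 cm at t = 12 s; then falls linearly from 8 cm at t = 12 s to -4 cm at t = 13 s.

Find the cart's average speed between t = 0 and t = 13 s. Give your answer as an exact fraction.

31/13 cm/s

Average speed = (total path length)/(elapsed time); on a piecewise-linear x-t graph the path length is Σ|Δx|.
0–5 s: |Δx| = |0 − -11| = 11 cm
5–11 s: |Δx| = |2 − 0| = 2 cm
11–12 s: |Δx| = |8 − 2| = 6 cm
12–13 s: |Δx| = |-4 − 8| = 12 cm
Total path = 31 cm; average speed = 31/13 = 31/13 cm/s.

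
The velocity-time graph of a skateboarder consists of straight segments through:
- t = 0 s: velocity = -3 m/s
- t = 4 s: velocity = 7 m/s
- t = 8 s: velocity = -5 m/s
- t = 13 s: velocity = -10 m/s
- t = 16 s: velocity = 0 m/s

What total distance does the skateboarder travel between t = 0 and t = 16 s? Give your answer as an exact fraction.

Total distance travelled is ∫|v| dt — sum the magnitudes of each area piece.
0–4 s: v = 0 at t = 1.2 s; triangle areas 1.8 + 9.8 = 11.6 m
4–8 s: v = 0 at t = 19/3 s; triangle areas 49/6 + 25/6 = 37/3 m
8–13 s: |½(-5 + -10)(5)| = 37.5 m
13–16 s: |½(-10 + 0)(3)| = 15 m
Total distance = 2293/30 m

2293/30 m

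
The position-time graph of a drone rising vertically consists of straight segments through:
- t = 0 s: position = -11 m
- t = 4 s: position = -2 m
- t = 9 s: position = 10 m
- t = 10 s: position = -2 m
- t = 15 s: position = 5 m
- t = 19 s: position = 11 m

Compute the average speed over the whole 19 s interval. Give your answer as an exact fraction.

Average speed = (total path length)/(elapsed time); on a piecewise-linear x-t graph the path length is Σ|Δx|.
0–4 s: |Δx| = |-2 − -11| = 9 m
4–9 s: |Δx| = |10 − -2| = 12 m
9–10 s: |Δx| = |-2 − 10| = 12 m
10–15 s: |Δx| = |5 − -2| = 7 m
15–19 s: |Δx| = |11 − 5| = 6 m
Total path = 46 m; average speed = 46/19 = 46/19 m/s.

46/19 m/s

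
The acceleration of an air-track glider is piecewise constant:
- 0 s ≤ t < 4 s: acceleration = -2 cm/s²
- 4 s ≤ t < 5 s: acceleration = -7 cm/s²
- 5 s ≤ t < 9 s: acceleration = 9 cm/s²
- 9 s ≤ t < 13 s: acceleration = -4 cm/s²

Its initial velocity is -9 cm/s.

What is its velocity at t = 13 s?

Δv equals the area under the a-t graph; then v = v₀ + Δv.
0–4 s: -2 × 4 = -8 cm/s
4–5 s: -7 × 1 = -7 cm/s
5–9 s: 9 × 4 = 36 cm/s
9–13 s: -4 × 4 = -16 cm/s
Δv = 5 cm/s, so v(13) = -9 + (5) = -4 cm/s.

-4 cm/s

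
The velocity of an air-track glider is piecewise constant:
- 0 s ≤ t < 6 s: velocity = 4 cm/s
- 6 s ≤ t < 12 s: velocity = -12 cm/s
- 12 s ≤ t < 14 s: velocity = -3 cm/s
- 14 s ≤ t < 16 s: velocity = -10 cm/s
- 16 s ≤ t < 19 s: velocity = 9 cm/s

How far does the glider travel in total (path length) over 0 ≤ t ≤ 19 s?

149 cm

Distance (not displacement) is the total path length: add the absolute areas under v-t.
0–6 s: |4| × 6 = 24 cm
6–12 s: |-12| × 6 = 72 cm
12–14 s: |-3| × 2 = 6 cm
14–16 s: |-10| × 2 = 20 cm
16–19 s: |9| × 3 = 27 cm
Total distance = 149 cm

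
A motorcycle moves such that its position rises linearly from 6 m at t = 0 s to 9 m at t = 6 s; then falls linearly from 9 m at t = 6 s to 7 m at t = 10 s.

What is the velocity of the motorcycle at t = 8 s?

-0.5 m/s

Velocity is the slope of the x-t graph on 6–10 s: (7 − 9)/(10 − 6) = -0.5 m/s.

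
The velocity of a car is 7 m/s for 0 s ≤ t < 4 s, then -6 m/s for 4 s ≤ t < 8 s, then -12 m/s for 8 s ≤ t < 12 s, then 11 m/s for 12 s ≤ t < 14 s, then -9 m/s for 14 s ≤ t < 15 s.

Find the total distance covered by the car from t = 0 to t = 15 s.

131 m

Distance (not displacement) is the total path length: add the absolute areas under v-t.
0–4 s: |7| × 4 = 28 m
4–8 s: |-6| × 4 = 24 m
8–12 s: |-12| × 4 = 48 m
12–14 s: |11| × 2 = 22 m
14–15 s: |-9| × 1 = 9 m
Total distance = 131 m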